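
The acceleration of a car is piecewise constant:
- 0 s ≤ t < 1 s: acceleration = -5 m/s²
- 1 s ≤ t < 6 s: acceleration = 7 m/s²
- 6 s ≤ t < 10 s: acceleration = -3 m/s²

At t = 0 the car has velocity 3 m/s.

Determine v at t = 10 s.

Δv equals the area under the a-t graph; then v = v₀ + Δv.
0–1 s: -5 × 1 = -5 m/s
1–6 s: 7 × 5 = 35 m/s
6–10 s: -3 × 4 = -12 m/s
Δv = 18 m/s, so v(10) = 3 + (18) = 21 m/s.

21 m/s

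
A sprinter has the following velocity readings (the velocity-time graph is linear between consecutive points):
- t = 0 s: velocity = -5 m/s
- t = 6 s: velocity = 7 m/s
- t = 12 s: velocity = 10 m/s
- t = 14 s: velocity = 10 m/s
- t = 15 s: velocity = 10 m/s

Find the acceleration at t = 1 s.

2 m/s²

Acceleration is the slope of the v-t graph on 0–6 s: (7 − -5)/(6 − 0) = 2 m/s².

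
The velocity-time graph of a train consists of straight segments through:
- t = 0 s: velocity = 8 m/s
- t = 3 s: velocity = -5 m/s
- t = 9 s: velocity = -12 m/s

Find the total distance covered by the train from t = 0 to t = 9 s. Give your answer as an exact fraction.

Total distance travelled is ∫|v| dt — sum the magnitudes of each area piece.
0–3 s: v = 0 at t = 24/13 s; triangle areas 96/13 + 75/26 = 267/26 m
3–9 s: |½(-5 + -12)(6)| = 51 m
Total distance = 1593/26 m

1593/26 m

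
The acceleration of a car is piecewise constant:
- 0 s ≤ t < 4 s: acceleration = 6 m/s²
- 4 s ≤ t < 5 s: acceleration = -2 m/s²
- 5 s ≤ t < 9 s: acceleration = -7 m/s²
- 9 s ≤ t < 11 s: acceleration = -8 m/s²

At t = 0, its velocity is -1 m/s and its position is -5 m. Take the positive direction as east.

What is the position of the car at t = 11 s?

59 m

On each constant-a segment, Δv = aΔt and Δx = v₀Δt + ½aΔt²; chain segment to segment.
0–4 s: v starts -1 m/s; Δx = -1·4 + ½·6·4² = 44 m; v ends 23 m/s.
4–5 s: v starts 23 m/s; Δx = 23·1 + ½·-2·1² = 22 m; v ends 21 m/s.
5–9 s: v starts 21 m/s; Δx = 21·4 + ½·-7·4² = 28 m; v ends -7 m/s.
9–11 s: v starts -7 m/s; Δx = -7·2 + ½·-8·2² = -30 m; v ends -23 m/s.
x(11) = -5 + Σ Δx = 59 m.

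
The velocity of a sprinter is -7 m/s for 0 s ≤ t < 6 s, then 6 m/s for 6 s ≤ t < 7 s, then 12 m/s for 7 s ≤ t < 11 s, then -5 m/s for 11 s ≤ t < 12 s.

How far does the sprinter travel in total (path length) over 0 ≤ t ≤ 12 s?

Distance (not displacement) is the total path length: add the absolute areas under v-t.
0–6 s: |-7| × 6 = 42 m
6–7 s: |6| × 1 = 6 m
7–11 s: |12| × 4 = 48 m
11–12 s: |-5| × 1 = 5 m
Total distance = 101 m

101 m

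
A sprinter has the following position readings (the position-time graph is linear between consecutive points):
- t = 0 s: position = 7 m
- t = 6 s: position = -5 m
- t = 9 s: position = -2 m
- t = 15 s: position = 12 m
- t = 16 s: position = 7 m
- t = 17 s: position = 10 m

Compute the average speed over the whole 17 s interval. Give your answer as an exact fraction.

Average speed = (total path length)/(elapsed time); on a piecewise-linear x-t graph the path length is Σ|Δx|.
0–6 s: |Δx| = |-5 − 7| = 12 m
6–9 s: |Δx| = |-2 − -5| = 3 m
9–15 s: |Δx| = |12 − -2| = 14 m
15–16 s: |Δx| = |7 − 12| = 5 m
16–17 s: |Δx| = |10 − 7| = 3 m
Total path = 37 m; average speed = 37/17 = 37/17 m/s.

37/17 m/s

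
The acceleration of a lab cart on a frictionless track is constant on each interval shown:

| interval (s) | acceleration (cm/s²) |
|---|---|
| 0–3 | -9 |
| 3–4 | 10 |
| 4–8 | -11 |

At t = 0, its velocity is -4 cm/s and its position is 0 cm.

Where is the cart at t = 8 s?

-250.5 cm

On each constant-a segment, Δv = aΔt and Δx = v₀Δt + ½aΔt²; chain segment to segment.
0–3 s: v starts -4 cm/s; Δx = -4·3 + ½·-9·3² = -52.5 cm; v ends -31 cm/s.
3–4 s: v starts -31 cm/s; Δx = -31·1 + ½·10·1² = -26 cm; v ends -21 cm/s.
4–8 s: v starts -21 cm/s; Δx = -21·4 + ½·-11·4² = -172 cm; v ends -65 cm/s.
x(8) = 0 + Σ Δx = -250.5 cm.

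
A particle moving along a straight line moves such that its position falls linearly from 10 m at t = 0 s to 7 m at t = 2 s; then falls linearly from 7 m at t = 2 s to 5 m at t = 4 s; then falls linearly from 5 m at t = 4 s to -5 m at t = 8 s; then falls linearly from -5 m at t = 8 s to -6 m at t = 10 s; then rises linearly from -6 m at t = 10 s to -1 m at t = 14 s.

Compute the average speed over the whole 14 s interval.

Average speed = (total path length)/(elapsed time); on a piecewise-linear x-t graph the path length is Σ|Δx|.
0–2 s: |Δx| = |7 − 10| = 3 m
2–4 s: |Δx| = |5 − 7| = 2 m
4–8 s: |Δx| = |-5 − 5| = 10 m
8–10 s: |Δx| = |-6 − -5| = 1 m
10–14 s: |Δx| = |-1 − -6| = 5 m
Total path = 21 m; average speed = 21/14 = 1.5 m/s.

1.5 m/s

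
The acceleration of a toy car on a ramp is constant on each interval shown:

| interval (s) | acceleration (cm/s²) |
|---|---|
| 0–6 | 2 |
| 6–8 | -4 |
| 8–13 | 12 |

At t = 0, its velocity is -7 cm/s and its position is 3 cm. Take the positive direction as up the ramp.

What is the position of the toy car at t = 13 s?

134 cm

On each constant-a segment, Δv = aΔt and Δx = v₀Δt + ½aΔt²; chain segment to segment.
0–6 s: v starts -7 cm/s; Δx = -7·6 + ½·2·6² = -6 cm; v ends 5 cm/s.
6–8 s: v starts 5 cm/s; Δx = 5·2 + ½·-4·2² = 2 cm; v ends -3 cm/s.
8–13 s: v starts -3 cm/s; Δx = -3·5 + ½·12·5² = 135 cm; v ends 57 cm/s.
x(13) = 3 + Σ Δx = 134 cm.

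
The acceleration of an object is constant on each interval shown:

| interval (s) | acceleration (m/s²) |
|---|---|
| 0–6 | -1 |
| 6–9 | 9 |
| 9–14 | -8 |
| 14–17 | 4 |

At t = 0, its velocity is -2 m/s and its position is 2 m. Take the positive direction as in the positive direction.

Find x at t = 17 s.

On each constant-a segment, Δv = aΔt and Δx = v₀Δt + ½aΔt²; chain segment to segment.
0–6 s: v starts -2 m/s; Δx = -2·6 + ½·-1·6² = -30 m; v ends -8 m/s.
6–9 s: v starts -8 m/s; Δx = -8·3 + ½·9·3² = 16.5 m; v ends 19 m/s.
9–14 s: v starts 19 m/s; Δx = 19·5 + ½·-8·5² = -5 m; v ends -21 m/s.
14–17 s: v starts -21 m/s; Δx = -21·3 + ½·4·3² = -45 m; v ends -9 m/s.
x(17) = 2 + Σ Δx = -61.5 m.

-61.5 m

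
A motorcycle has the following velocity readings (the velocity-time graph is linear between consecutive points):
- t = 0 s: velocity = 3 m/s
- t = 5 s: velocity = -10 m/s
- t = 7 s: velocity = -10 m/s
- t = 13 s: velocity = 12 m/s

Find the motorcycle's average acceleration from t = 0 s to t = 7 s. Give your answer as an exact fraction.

Average acceleration = Δv/Δt = (-10 − 3)/(7 − 0) = -13/7 m/s².

-13/7 m/s²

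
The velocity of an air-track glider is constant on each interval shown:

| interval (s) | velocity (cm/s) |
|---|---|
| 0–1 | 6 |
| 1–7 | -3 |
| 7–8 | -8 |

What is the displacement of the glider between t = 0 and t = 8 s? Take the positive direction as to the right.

-20 cm

Net displacement equals the area under the velocity-time graph (areas below the axis count negative).
0–1 s: 6 × 1 = 6 cm
1–7 s: -3 × 6 = -18 cm
7–8 s: -8 × 1 = -8 cm
Net displacement = -20 cm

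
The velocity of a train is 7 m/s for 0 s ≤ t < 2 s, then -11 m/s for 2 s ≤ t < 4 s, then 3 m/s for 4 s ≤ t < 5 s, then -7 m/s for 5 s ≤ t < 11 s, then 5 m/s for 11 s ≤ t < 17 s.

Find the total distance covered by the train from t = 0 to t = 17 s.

111 m

Total distance travelled is ∫|v| dt — sum the magnitudes of each area piece.
0–2 s: |7| × 2 = 14 m
2–4 s: |-11| × 2 = 22 m
4–5 s: |3| × 1 = 3 m
5–11 s: |-7| × 6 = 42 m
11–17 s: |5| × 6 = 30 m
Total distance = 111 m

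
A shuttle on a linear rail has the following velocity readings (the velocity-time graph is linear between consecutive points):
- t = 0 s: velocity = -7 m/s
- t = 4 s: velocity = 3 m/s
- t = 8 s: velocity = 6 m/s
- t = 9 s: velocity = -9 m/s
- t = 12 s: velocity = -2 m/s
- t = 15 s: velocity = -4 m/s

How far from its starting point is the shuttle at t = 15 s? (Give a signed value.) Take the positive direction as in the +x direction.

Net displacement equals the area under the velocity-time graph (areas below the axis count negative).
0–4 s: ½(-7 + 3)(4) = -8 m
4–8 s: ½(3 + 6)(4) = 18 m
8–9 s: ½(6 + -9)(1) = -1.5 m
9–12 s: ½(-9 + -2)(3) = -16.5 m
12–15 s: ½(-2 + -4)(3) = -9 m
Net displacement = -17 m

-17 m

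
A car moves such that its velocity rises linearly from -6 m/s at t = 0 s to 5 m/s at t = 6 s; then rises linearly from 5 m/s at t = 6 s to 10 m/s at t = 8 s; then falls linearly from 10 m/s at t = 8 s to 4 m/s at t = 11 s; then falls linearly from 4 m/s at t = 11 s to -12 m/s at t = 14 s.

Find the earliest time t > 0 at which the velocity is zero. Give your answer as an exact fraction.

v changes sign on 0–6 s (from -6 to 5); the graph is linear there, so v = 0 at t = 0 + (6)·(6 − 0)/(5 − -6) = 36/11 s.

t = 36/11 s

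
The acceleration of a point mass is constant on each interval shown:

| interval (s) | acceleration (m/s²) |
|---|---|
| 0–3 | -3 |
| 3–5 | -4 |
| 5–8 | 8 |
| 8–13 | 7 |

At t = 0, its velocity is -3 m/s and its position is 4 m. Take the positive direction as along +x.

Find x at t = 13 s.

On each constant-a segment, Δv = aΔt and Δx = v₀Δt + ½aΔt²; chain segment to segment.
0–3 s: v starts -3 m/s; Δx = -3·3 + ½·-3·3² = -22.5 m; v ends -12 m/s.
3–5 s: v starts -12 m/s; Δx = -12·2 + ½·-4·2² = -32 m; v ends -20 m/s.
5–8 s: v starts -20 m/s; Δx = -20·3 + ½·8·3² = -24 m; v ends 4 m/s.
8–13 s: v starts 4 m/s; Δx = 4·5 + ½·7·5² = 107.5 m; v ends 39 m/s.
x(13) = 4 + Σ Δx = 33 m.

33 m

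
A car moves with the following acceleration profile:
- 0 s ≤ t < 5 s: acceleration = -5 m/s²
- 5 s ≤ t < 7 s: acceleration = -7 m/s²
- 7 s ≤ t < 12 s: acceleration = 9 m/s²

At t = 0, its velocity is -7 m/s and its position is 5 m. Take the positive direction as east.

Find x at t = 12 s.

-288 m

On each constant-a segment, Δv = aΔt and Δx = v₀Δt + ½aΔt²; chain segment to segment.
0–5 s: v starts -7 m/s; Δx = -7·5 + ½·-5·5² = -97.5 m; v ends -32 m/s.
5–7 s: v starts -32 m/s; Δx = -32·2 + ½·-7·2² = -78 m; v ends -46 m/s.
7–12 s: v starts -46 m/s; Δx = -46·5 + ½·9·5² = -117.5 m; v ends -1 m/s.
x(12) = 5 + Σ Δx = -288 m.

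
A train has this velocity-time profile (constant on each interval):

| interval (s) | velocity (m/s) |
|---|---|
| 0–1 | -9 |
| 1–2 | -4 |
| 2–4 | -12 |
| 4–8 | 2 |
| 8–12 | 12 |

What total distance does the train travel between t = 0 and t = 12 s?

Total distance travelled is ∫|v| dt — sum the magnitudes of each area piece.
0–1 s: |-9| × 1 = 9 m
1–2 s: |-4| × 1 = 4 m
2–4 s: |-12| × 2 = 24 m
4–8 s: |2| × 4 = 8 m
8–12 s: |12| × 4 = 48 m
Total distance = 93 m

93 m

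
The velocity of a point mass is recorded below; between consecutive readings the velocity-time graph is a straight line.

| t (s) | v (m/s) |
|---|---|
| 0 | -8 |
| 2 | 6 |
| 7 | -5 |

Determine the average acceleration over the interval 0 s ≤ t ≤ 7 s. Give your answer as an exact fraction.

Average acceleration = Δv/Δt = (-5 − -8)/(7 − 0) = 3/7 m/s².

3/7 m/s²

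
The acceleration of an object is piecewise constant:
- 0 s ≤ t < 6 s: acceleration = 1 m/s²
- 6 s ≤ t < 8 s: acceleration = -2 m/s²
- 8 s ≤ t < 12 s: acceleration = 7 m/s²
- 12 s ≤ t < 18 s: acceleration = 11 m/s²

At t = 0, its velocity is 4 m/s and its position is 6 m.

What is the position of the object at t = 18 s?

546 m

On each constant-a segment, Δv = aΔt and Δx = v₀Δt + ½aΔt²; chain segment to segment.
0–6 s: v starts 4 m/s; Δx = 4·6 + ½·1·6² = 42 m; v ends 10 m/s.
6–8 s: v starts 10 m/s; Δx = 10·2 + ½·-2·2² = 16 m; v ends 6 m/s.
8–12 s: v starts 6 m/s; Δx = 6·4 + ½·7·4² = 80 m; v ends 34 m/s.
12–18 s: v starts 34 m/s; Δx = 34·6 + ½·11·6² = 402 m; v ends 100 m/s.
x(18) = 6 + Σ Δx = 546 m.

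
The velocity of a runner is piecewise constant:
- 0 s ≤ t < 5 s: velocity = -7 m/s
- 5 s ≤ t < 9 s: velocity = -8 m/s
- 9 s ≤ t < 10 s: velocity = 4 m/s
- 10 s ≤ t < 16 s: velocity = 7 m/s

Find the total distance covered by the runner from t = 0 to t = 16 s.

Distance (not displacement) is the total path length: add the absolute areas under v-t.
0–5 s: |-7| × 5 = 35 m
5–9 s: |-8| × 4 = 32 m
9–10 s: |4| × 1 = 4 m
10–16 s: |7| × 6 = 42 m
Total distance = 113 m

113 m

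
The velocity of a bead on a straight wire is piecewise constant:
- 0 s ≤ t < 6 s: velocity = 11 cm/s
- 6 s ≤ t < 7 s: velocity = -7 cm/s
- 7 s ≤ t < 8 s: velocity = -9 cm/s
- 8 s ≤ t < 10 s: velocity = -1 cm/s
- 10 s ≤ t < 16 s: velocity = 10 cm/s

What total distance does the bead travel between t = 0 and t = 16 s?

144 cm

Distance (not displacement) is the total path length: add the absolute areas under v-t.
0–6 s: |11| × 6 = 66 cm
6–7 s: |-7| × 1 = 7 cm
7–8 s: |-9| × 1 = 9 cm
8–10 s: |-1| × 2 = 2 cm
10–16 s: |10| × 6 = 60 cm
Total distance = 144 cm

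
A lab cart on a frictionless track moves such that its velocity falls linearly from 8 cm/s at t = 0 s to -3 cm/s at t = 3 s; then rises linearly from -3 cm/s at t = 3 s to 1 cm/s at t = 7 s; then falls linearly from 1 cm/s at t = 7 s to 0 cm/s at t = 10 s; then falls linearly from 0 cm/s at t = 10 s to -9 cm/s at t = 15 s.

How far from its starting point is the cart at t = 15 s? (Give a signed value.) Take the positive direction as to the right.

-17.5 cm

Net displacement equals the area under the velocity-time graph (areas below the axis count negative).
0–3 s: ½(8 + -3)(3) = 7.5 cm
3–7 s: ½(-3 + 1)(4) = -4 cm
7–10 s: ½(1 + 0)(3) = 1.5 cm
10–15 s: ½(0 + -9)(5) = -22.5 cm
Net displacement = -17.5 cm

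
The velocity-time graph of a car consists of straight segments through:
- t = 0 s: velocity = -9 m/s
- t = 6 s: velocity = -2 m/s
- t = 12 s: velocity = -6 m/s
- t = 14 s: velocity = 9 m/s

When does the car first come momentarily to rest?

t = 12.8 s

v changes sign on 12–14 s (from -6 to 9); the graph is linear there, so v = 0 at t = 12 + (6)·(14 − 12)/(9 − -6) = 12.8 s.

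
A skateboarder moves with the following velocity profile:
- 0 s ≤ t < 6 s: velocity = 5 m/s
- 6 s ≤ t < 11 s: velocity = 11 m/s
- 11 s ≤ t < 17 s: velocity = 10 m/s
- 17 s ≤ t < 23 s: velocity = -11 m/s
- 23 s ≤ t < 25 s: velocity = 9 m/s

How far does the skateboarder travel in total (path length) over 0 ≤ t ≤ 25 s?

229 m

Total distance travelled is ∫|v| dt — sum the magnitudes of each area piece.
0–6 s: |5| × 6 = 30 m
6–11 s: |11| × 5 = 55 m
11–17 s: |10| × 6 = 60 m
17–23 s: |-11| × 6 = 66 m
23–25 s: |9| × 2 = 18 m
Total distance = 229 m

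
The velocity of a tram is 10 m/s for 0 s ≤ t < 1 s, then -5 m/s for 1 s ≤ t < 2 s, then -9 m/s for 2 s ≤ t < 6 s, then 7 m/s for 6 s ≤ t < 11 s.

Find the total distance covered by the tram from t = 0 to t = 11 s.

86 m

Distance (not displacement) is the total path length: add the absolute areas under v-t.
0–1 s: |10| × 1 = 10 m
1–2 s: |-5| × 1 = 5 m
2–6 s: |-9| × 4 = 36 m
6–11 s: |7| × 5 = 35 m
Total distance = 86 m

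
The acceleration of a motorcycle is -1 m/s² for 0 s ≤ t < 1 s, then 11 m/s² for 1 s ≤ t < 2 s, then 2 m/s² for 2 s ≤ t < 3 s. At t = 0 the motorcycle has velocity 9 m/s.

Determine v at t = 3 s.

Δv equals the area under the a-t graph; then v = v₀ + Δv.
0–1 s: -1 × 1 = -1 m/s
1–2 s: 11 × 1 = 11 m/s
2–3 s: 2 × 1 = 2 m/s
Δv = 12 m/s, so v(3) = 9 + (12) = 21 m/s.

21 m/s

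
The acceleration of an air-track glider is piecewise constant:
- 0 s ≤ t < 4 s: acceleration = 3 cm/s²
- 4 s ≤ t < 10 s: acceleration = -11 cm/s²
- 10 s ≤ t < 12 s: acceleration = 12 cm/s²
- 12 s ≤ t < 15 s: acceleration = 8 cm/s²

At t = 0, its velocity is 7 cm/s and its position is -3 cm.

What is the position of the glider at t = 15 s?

-138 cm

On each constant-a segment, Δv = aΔt and Δx = v₀Δt + ½aΔt²; chain segment to segment.
0–4 s: v starts 7 cm/s; Δx = 7·4 + ½·3·4² = 52 cm; v ends 19 cm/s.
4–10 s: v starts 19 cm/s; Δx = 19·6 + ½·-11·6² = -84 cm; v ends -47 cm/s.
10–12 s: v starts -47 cm/s; Δx = -47·2 + ½·12·2² = -70 cm; v ends -23 cm/s.
12–15 s: v starts -23 cm/s; Δx = -23·3 + ½·8·3² = -33 cm; v ends 1 cm/s.
x(15) = -3 + Σ Δx = -138 cm.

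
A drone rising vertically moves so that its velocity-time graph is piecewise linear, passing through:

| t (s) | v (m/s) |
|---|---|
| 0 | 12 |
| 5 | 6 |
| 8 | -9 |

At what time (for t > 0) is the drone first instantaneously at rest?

t = 6.2 s

v changes sign on 5–8 s (from 6 to -9); the graph is linear there, so v = 0 at t = 5 + (-6)·(8 − 5)/(-9 − 6) = 6.2 s.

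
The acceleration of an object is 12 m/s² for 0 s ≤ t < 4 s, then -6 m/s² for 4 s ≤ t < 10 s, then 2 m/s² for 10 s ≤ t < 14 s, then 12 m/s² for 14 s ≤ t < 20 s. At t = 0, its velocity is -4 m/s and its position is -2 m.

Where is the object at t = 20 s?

594 m

On each constant-a segment, Δv = aΔt and Δx = v₀Δt + ½aΔt²; chain segment to segment.
0–4 s: v starts -4 m/s; Δx = -4·4 + ½·12·4² = 80 m; v ends 44 m/s.
4–10 s: v starts 44 m/s; Δx = 44·6 + ½·-6·6² = 156 m; v ends 8 m/s.
10–14 s: v starts 8 m/s; Δx = 8·4 + ½·2·4² = 48 m; v ends 16 m/s.
14–20 s: v starts 16 m/s; Δx = 16·6 + ½·12·6² = 312 m; v ends 88 m/s.
x(20) = -2 + Σ Δx = 594 m.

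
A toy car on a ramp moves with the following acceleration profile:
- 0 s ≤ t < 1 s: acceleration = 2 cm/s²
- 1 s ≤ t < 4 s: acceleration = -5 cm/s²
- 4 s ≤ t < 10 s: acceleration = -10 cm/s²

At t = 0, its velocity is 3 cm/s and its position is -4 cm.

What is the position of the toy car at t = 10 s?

-247.5 cm

On each constant-a segment, Δv = aΔt and Δx = v₀Δt + ½aΔt²; chain segment to segment.
0–1 s: v starts 3 cm/s; Δx = 3·1 + ½·2·1² = 4 cm; v ends 5 cm/s.
1–4 s: v starts 5 cm/s; Δx = 5·3 + ½·-5·3² = -7.5 cm; v ends -10 cm/s.
4–10 s: v starts -10 cm/s; Δx = -10·6 + ½·-10·6² = -240 cm; v ends -70 cm/s.
x(10) = -4 + Σ Δx = -247.5 cm.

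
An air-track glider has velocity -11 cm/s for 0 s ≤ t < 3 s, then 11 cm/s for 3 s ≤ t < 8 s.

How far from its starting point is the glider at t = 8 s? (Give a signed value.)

Displacement is the signed area under the v-t curve.
0–3 s: -11 × 3 = -33 cm
3–8 s: 11 × 5 = 55 cm
Net displacement = 22 cm

22 cm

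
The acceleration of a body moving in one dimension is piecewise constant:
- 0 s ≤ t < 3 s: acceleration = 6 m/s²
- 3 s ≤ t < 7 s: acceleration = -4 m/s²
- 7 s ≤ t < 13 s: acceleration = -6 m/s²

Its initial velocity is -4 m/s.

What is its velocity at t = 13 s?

Δv equals the area under the a-t graph; then v = v₀ + Δv.
0–3 s: 6 × 3 = 18 m/s
3–7 s: -4 × 4 = -16 m/s
7–13 s: -6 × 6 = -36 m/s
Δv = -34 m/s, so v(13) = -4 + (-34) = -38 m/s.

-38 m/s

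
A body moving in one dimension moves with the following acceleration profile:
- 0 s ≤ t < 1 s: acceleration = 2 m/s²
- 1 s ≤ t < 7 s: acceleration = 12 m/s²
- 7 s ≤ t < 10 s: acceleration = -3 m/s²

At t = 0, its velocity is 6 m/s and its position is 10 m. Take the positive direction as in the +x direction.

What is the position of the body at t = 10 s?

507.5 m

On each constant-a segment, Δv = aΔt and Δx = v₀Δt + ½aΔt²; chain segment to segment.
0–1 s: v starts 6 m/s; Δx = 6·1 + ½·2·1² = 7 m; v ends 8 m/s.
1–7 s: v starts 8 m/s; Δx = 8·6 + ½·12·6² = 264 m; v ends 80 m/s.
7–10 s: v starts 80 m/s; Δx = 80·3 + ½·-3·3² = 226.5 m; v ends 71 m/s.
x(10) = 10 + Σ Δx = 507.5 m.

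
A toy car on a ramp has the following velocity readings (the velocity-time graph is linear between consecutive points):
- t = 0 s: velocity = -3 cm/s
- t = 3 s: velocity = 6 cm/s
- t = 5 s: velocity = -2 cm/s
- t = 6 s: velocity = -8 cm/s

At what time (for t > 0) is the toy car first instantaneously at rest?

t = 1 s

v changes sign on 0–3 s (from -3 to 6); the graph is linear there, so v = 0 at t = 0 + (3)·(3 − 0)/(6 − -3) = 1 s.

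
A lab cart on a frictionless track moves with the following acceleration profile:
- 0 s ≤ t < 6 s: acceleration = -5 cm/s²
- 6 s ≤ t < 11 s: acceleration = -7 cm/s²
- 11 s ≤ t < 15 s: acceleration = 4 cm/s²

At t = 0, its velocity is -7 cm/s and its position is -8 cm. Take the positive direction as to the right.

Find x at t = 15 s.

On each constant-a segment, Δv = aΔt and Δx = v₀Δt + ½aΔt²; chain segment to segment.
0–6 s: v starts -7 cm/s; Δx = -7·6 + ½·-5·6² = -132 cm; v ends -37 cm/s.
6–11 s: v starts -37 cm/s; Δx = -37·5 + ½·-7·5² = -272.5 cm; v ends -72 cm/s.
11–15 s: v starts -72 cm/s; Δx = -72·4 + ½·4·4² = -256 cm; v ends -56 cm/s.
x(15) = -8 + Σ Δx = -668.5 cm.

-668.5 cm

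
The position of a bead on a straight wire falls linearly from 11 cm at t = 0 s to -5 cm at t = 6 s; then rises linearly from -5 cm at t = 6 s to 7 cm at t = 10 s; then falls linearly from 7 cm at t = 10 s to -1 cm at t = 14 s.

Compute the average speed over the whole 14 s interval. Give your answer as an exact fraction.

Average speed = (total path length)/(elapsed time); on a piecewise-linear x-t graph the path length is Σ|Δx|.
0–6 s: |Δx| = |-5 − 11| = 16 cm
6–10 s: |Δx| = |7 − -5| = 12 cm
10–14 s: |Δx| = |-1 − 7| = 8 cm
Total path = 36 cm; average speed = 36/14 = 18/7 cm/s.

18/7 cm/s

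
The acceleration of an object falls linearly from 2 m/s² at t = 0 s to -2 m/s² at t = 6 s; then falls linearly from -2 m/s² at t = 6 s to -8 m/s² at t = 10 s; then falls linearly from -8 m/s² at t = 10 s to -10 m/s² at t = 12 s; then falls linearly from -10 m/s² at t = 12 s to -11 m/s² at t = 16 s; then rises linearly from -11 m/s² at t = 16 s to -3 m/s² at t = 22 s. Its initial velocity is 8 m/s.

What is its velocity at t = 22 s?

Δv equals the area under the a-t graph; then v = v₀ + Δv.
0–6 s: ½(2 + -2)(6) = 0 m/s
6–10 s: ½(-2 + -8)(4) = -20 m/s
10–12 s: ½(-8 + -10)(2) = -18 m/s
12–16 s: ½(-10 + -11)(4) = -42 m/s
16–22 s: ½(-11 + -3)(6) = -42 m/s
Δv = -122 m/s, so v(22) = 8 + (-122) = -114 m/s.

-114 m/s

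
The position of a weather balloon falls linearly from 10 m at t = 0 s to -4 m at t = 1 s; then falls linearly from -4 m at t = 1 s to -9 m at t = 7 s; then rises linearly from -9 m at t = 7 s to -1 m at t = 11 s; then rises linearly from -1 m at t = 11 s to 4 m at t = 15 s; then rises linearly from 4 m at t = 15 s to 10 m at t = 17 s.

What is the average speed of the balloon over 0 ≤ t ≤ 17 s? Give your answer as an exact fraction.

Average speed = (total path length)/(elapsed time); on a piecewise-linear x-t graph the path length is Σ|Δx|.
0–1 s: |Δx| = |-4 − 10| = 14 m
1–7 s: |Δx| = |-9 − -4| = 5 m
7–11 s: |Δx| = |-1 − -9| = 8 m
11–15 s: |Δx| = |4 − -1| = 5 m
15–17 s: |Δx| = |10 − 4| = 6 m
Total path = 38 m; average speed = 38/17 = 38/17 m/s.

38/17 m/s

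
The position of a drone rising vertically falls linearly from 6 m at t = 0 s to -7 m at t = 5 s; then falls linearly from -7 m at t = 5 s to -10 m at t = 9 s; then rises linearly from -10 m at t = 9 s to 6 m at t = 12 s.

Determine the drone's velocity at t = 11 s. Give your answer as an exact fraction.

16/3 m/s

Velocity is the slope of the x-t graph on 9–12 s: (6 − -10)/(12 − 9) = 16/3 m/s.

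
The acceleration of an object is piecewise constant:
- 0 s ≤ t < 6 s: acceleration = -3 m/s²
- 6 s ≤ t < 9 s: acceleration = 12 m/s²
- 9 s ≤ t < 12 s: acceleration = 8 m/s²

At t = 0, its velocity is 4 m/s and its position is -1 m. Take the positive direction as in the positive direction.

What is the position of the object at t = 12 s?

83 m

On each constant-a segment, Δv = aΔt and Δx = v₀Δt + ½aΔt²; chain segment to segment.
0–6 s: v starts 4 m/s; Δx = 4·6 + ½·-3·6² = -30 m; v ends -14 m/s.
6–9 s: v starts -14 m/s; Δx = -14·3 + ½·12·3² = 12 m; v ends 22 m/s.
9–12 s: v starts 22 m/s; Δx = 22·3 + ½·8·3² = 102 m; v ends 46 m/s.
x(12) = -1 + Σ Δx = 83 m.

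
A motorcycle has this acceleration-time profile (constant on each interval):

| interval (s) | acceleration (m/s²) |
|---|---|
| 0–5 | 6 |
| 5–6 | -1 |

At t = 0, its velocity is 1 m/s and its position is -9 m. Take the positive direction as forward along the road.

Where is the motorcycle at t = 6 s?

101.5 m

On each constant-a segment, Δv = aΔt and Δx = v₀Δt + ½aΔt²; chain segment to segment.
0–5 s: v starts 1 m/s; Δx = 1·5 + ½·6·5² = 80 m; v ends 31 m/s.
5–6 s: v starts 31 m/s; Δx = 31·1 + ½·-1·1² = 30.5 m; v ends 30 m/s.
x(6) = -9 + Σ Δx = 101.5 m.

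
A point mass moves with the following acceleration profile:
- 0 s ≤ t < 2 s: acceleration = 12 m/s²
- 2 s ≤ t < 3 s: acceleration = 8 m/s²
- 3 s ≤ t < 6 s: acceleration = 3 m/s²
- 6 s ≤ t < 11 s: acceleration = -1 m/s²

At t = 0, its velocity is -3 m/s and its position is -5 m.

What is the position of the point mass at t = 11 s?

On each constant-a segment, Δv = aΔt and Δx = v₀Δt + ½aΔt²; chain segment to segment.
0–2 s: v starts -3 m/s; Δx = -3·2 + ½·12·2² = 18 m; v ends 21 m/s.
2–3 s: v starts 21 m/s; Δx = 21·1 + ½·8·1² = 25 m; v ends 29 m/s.
3–6 s: v starts 29 m/s; Δx = 29·3 + ½·3·3² = 100.5 m; v ends 38 m/s.
6–11 s: v starts 38 m/s; Δx = 38·5 + ½·-1·5² = 177.5 m; v ends 33 m/s.
x(11) = -5 + Σ Δx = 316 m.

316 m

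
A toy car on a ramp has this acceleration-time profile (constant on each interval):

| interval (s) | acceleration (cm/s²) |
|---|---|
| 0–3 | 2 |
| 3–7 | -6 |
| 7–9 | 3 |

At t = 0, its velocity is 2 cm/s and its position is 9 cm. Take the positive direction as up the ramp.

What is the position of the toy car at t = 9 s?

-18 cm

On each constant-a segment, Δv = aΔt and Δx = v₀Δt + ½aΔt²; chain segment to segment.
0–3 s: v starts 2 cm/s; Δx = 2·3 + ½·2·3² = 15 cm; v ends 8 cm/s.
3–7 s: v starts 8 cm/s; Δx = 8·4 + ½·-6·4² = -16 cm; v ends -16 cm/s.
7–9 s: v starts -16 cm/s; Δx = -16·2 + ½·3·2² = -26 cm; v ends -10 cm/s.
x(9) = 9 + Σ Δx = -18 cm.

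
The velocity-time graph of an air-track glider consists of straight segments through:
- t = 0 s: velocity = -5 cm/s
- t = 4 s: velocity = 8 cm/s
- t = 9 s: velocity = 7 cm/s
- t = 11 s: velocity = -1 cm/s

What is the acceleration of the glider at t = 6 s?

-0.2 cm/s²

Acceleration is the slope of the v-t graph on 4–9 s: (7 − 8)/(9 − 4) = -0.2 cm/s².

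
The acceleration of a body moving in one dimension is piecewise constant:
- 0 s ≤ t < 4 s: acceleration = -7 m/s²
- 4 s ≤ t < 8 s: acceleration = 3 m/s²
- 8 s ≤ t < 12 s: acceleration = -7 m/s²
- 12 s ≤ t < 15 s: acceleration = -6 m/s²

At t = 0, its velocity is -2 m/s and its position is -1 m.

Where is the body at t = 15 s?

On each constant-a segment, Δv = aΔt and Δx = v₀Δt + ½aΔt²; chain segment to segment.
0–4 s: v starts -2 m/s; Δx = -2·4 + ½·-7·4² = -64 m; v ends -30 m/s.
4–8 s: v starts -30 m/s; Δx = -30·4 + ½·3·4² = -96 m; v ends -18 m/s.
8–12 s: v starts -18 m/s; Δx = -18·4 + ½·-7·4² = -128 m; v ends -46 m/s.
12–15 s: v starts -46 m/s; Δx = -46·3 + ½·-6·3² = -165 m; v ends -64 m/s.
x(15) = -1 + Σ Δx = -454 m.

-454 m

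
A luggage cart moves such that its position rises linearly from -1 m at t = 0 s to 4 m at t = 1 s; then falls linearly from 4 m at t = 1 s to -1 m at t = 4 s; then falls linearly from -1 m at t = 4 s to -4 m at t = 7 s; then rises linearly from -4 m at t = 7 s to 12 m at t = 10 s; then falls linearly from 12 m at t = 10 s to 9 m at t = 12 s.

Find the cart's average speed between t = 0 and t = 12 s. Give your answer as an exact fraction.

Average speed = (total path length)/(elapsed time); on a piecewise-linear x-t graph the path length is Σ|Δx|.
0–1 s: |Δx| = |4 − -1| = 5 m
1–4 s: |Δx| = |-1 − 4| = 5 m
4–7 s: |Δx| = |-4 − -1| = 3 m
7–10 s: |Δx| = |12 − -4| = 16 m
10–12 s: |Δx| = |9 − 12| = 3 m
Total path = 32 m; average speed = 32/12 = 8/3 m/s.

8/3 m/s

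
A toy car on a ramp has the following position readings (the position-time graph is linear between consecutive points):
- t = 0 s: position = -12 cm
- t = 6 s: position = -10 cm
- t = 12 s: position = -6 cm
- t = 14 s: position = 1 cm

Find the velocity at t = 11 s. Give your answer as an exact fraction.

2/3 cm/s

Velocity is the slope of the x-t graph on 6–12 s: (-6 − -10)/(12 − 6) = 2/3 cm/s.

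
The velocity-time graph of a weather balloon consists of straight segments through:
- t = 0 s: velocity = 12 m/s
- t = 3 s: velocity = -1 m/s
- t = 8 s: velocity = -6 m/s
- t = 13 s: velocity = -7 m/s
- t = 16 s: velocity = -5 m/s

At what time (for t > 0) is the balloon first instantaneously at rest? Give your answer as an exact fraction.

v changes sign on 0–3 s (from 12 to -1); the graph is linear there, so v = 0 at t = 0 + (-12)·(3 − 0)/(-1 − 12) = 36/13 s.

t = 36/13 s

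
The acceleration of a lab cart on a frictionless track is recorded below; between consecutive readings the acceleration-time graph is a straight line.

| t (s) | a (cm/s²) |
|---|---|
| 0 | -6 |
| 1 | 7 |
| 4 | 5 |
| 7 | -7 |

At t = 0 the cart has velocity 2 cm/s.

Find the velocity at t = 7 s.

17.5 cm/s

Δv equals the area under the a-t graph; then v = v₀ + Δv.
0–1 s: ½(-6 + 7)(1) = 0.5 cm/s
1–4 s: ½(7 + 5)(3) = 18 cm/s
4–7 s: ½(5 + -7)(3) = -3 cm/s
Δv = 15.5 cm/s, so v(7) = 2 + (15.5) = 17.5 cm/s.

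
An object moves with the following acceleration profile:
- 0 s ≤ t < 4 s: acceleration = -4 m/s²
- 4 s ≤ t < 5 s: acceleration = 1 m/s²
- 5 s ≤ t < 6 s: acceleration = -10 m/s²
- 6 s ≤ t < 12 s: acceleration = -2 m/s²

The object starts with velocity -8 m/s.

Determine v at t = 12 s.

Δv equals the area under the a-t graph; then v = v₀ + Δv.
0–4 s: -4 × 4 = -16 m/s
4–5 s: 1 × 1 = 1 m/s
5–6 s: -10 × 1 = -10 m/s
6–12 s: -2 × 6 = -12 m/s
Δv = -37 m/s, so v(12) = -8 + (-37) = -45 m/s.

-45 m/s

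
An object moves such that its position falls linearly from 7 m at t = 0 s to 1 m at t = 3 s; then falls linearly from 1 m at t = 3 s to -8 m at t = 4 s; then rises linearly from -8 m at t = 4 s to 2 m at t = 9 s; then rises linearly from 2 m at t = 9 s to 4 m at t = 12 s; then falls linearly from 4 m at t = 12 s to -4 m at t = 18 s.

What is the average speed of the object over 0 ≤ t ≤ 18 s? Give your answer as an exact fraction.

35/18 m/s

Average speed = (total path length)/(elapsed time); on a piecewise-linear x-t graph the path length is Σ|Δx|.
0–3 s: |Δx| = |1 − 7| = 6 m
3–4 s: |Δx| = |-8 − 1| = 9 m
4–9 s: |Δx| = |2 − -8| = 10 m
9–12 s: |Δx| = |4 − 2| = 2 m
12–18 s: |Δx| = |-4 − 4| = 8 m
Total path = 35 m; average speed = 35/18 = 35/18 m/s.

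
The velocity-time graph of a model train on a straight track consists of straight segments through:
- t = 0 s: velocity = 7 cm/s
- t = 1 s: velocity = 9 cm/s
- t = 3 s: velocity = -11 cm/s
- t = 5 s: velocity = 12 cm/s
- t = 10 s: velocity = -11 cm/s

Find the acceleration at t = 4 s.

11.5 cm/s²

Acceleration is the slope of the v-t graph on 3–5 s: (12 − -11)/(5 − 3) = 11.5 cm/s².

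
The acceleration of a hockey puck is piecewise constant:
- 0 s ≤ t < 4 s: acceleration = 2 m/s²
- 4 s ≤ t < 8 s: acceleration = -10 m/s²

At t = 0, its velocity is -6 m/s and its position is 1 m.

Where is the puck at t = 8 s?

-79 m

On each constant-a segment, Δv = aΔt and Δx = v₀Δt + ½aΔt²; chain segment to segment.
0–4 s: v starts -6 m/s; Δx = -6·4 + ½·2·4² = -8 m; v ends 2 m/s.
4–8 s: v starts 2 m/s; Δx = 2·4 + ½·-10·4² = -72 m; v ends -38 m/s.
x(8) = 1 + Σ Δx = -79 m.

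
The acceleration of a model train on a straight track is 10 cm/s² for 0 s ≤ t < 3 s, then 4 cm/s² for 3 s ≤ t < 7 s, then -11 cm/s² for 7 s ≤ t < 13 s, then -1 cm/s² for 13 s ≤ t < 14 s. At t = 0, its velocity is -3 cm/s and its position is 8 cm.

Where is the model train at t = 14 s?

On each constant-a segment, Δv = aΔt and Δx = v₀Δt + ½aΔt²; chain segment to segment.
0–3 s: v starts -3 cm/s; Δx = -3·3 + ½·10·3² = 36 cm; v ends 27 cm/s.
3–7 s: v starts 27 cm/s; Δx = 27·4 + ½·4·4² = 140 cm; v ends 43 cm/s.
7–13 s: v starts 43 cm/s; Δx = 43·6 + ½·-11·6² = 60 cm; v ends -23 cm/s.
13–14 s: v starts -23 cm/s; Δx = -23·1 + ½·-1·1² = -23.5 cm; v ends -24 cm/s.
x(14) = 8 + Σ Δx = 220.5 cm.

220.5 cm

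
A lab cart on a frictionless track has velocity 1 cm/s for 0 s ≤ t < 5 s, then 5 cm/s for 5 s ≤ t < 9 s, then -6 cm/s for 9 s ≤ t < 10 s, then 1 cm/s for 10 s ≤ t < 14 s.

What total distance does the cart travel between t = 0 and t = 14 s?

35 cm

Total distance travelled is ∫|v| dt — sum the magnitudes of each area piece.
0–5 s: |1| × 5 = 5 cm
5–9 s: |5| × 4 = 20 cm
9–10 s: |-6| × 1 = 6 cm
10–14 s: |1| × 4 = 4 cm
Total distance = 35 cm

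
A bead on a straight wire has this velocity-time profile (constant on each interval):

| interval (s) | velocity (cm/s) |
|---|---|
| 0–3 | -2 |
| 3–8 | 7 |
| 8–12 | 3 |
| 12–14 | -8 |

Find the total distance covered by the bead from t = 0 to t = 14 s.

69 cm

Total distance travelled is ∫|v| dt — sum the magnitudes of each area piece.
0–3 s: |-2| × 3 = 6 cm
3–8 s: |7| × 5 = 35 cm
8–12 s: |3| × 4 = 12 cm
12–14 s: |-8| × 2 = 16 cm
Total distance = 69 cm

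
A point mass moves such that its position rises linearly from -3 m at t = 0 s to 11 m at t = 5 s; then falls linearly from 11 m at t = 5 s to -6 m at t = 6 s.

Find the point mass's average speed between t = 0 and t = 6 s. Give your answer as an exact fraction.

Average speed = (total path length)/(elapsed time); on a piecewise-linear x-t graph the path length is Σ|Δx|.
0–5 s: |Δx| = |11 − -3| = 14 m
5–6 s: |Δx| = |-6 − 11| = 17 m
Total path = 31 m; average speed = 31/6 = 31/6 m/s.

31/6 m/s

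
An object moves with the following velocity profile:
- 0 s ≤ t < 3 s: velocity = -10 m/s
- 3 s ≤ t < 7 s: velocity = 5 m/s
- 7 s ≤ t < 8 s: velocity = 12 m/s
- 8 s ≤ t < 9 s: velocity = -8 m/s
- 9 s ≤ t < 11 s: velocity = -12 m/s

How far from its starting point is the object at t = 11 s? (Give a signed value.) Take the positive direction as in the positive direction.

Displacement is the signed area under the v-t curve.
0–3 s: -10 × 3 = -30 m
3–7 s: 5 × 4 = 20 m
7–8 s: 12 × 1 = 12 m
8–9 s: -8 × 1 = -8 m
9–11 s: -12 × 2 = -24 m
Net displacement = -30 m

-30 m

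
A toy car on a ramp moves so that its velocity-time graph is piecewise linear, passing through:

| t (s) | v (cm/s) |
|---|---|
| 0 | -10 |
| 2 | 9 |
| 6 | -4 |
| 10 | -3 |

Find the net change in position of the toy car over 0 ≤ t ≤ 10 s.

Net displacement equals the area under the velocity-time graph (areas below the axis count negative).
0–2 s: ½(-10 + 9)(2) = -1 cm
2–6 s: ½(9 + -4)(4) = 10 cm
6–10 s: ½(-4 + -3)(4) = -14 cm
Net displacement = -5 cm

-5 cm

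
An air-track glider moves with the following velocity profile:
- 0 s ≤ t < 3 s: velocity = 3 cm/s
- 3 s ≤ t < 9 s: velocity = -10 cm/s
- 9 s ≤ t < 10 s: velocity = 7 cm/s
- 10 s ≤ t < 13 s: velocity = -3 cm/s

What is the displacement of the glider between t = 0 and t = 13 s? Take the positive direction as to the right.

Displacement is the signed area under the v-t curve.
0–3 s: 3 × 3 = 9 cm
3–9 s: -10 × 6 = -60 cm
9–10 s: 7 × 1 = 7 cm
10–13 s: -3 × 3 = -9 cm
Net displacement = -53 cm

-53 cm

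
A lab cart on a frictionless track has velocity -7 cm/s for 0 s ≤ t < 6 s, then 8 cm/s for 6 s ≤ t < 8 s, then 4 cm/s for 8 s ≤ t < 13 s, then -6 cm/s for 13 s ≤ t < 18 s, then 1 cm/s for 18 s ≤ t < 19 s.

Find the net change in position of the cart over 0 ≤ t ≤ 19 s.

Net displacement equals the area under the velocity-time graph (areas below the axis count negative).
0–6 s: -7 × 6 = -42 cm
6–8 s: 8 × 2 = 16 cm
8–13 s: 4 × 5 = 20 cm
13–18 s: -6 × 5 = -30 cm
18–19 s: 1 × 1 = 1 cm
Net displacement = -35 cm

-35 cm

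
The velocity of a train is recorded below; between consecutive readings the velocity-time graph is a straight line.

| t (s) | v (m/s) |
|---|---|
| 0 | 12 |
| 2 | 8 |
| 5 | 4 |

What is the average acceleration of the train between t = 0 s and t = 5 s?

Average acceleration = Δv/Δt = (4 − 12)/(5 − 0) = -1.6 m/s².

-1.6 m/s²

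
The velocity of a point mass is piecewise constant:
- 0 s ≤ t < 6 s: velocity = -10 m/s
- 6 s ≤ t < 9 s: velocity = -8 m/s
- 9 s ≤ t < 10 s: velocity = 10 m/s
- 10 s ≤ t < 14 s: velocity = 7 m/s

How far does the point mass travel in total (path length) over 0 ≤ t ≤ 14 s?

Total distance travelled is ∫|v| dt — sum the magnitudes of each area piece.
0–6 s: |-10| × 6 = 60 m
6–9 s: |-8| × 3 = 24 m
9–10 s: |10| × 1 = 10 m
10–14 s: |7| × 4 = 28 m
Total distance = 122 m

122 m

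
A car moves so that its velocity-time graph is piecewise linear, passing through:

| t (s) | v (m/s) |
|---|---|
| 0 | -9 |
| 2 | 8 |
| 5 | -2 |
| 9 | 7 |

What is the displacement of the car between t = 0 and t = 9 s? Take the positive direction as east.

Displacement is the signed area under the v-t curve.
0–2 s: ½(-9 + 8)(2) = -1 m
2–5 s: ½(8 + -2)(3) = 9 m
5–9 s: ½(-2 + 7)(4) = 10 m
Net displacement = 18 m

18 m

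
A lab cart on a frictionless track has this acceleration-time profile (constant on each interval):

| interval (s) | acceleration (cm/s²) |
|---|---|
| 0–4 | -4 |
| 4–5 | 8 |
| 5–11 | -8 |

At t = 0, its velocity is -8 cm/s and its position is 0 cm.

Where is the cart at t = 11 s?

On each constant-a segment, Δv = aΔt and Δx = v₀Δt + ½aΔt²; chain segment to segment.
0–4 s: v starts -8 cm/s; Δx = -8·4 + ½·-4·4² = -64 cm; v ends -24 cm/s.
4–5 s: v starts -24 cm/s; Δx = -24·1 + ½·8·1² = -20 cm; v ends -16 cm/s.
5–11 s: v starts -16 cm/s; Δx = -16·6 + ½·-8·6² = -240 cm; v ends -64 cm/s.
x(11) = 0 + Σ Δx = -324 cm.

-324 cm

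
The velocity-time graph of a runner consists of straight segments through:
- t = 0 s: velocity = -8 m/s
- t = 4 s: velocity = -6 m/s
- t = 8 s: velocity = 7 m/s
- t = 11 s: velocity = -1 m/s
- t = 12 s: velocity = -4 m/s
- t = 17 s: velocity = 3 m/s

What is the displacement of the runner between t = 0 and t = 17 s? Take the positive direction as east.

-22 m

Net displacement equals the area under the velocity-time graph (areas below the axis count negative).
0–4 s: ½(-8 + -6)(4) = -28 m
4–8 s: ½(-6 + 7)(4) = 2 m
8–11 s: ½(7 + -1)(3) = 9 m
11–12 s: ½(-1 + -4)(1) = -2.5 m
12–17 s: ½(-4 + 3)(5) = -2.5 m
Net displacement = -22 m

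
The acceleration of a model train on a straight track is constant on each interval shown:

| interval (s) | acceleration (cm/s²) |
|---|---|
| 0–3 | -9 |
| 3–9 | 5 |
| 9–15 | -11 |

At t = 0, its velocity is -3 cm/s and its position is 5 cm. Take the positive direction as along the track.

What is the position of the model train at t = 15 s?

-332.5 cm

On each constant-a segment, Δv = aΔt and Δx = v₀Δt + ½aΔt²; chain segment to segment.
0–3 s: v starts -3 cm/s; Δx = -3·3 + ½·-9·3² = -49.5 cm; v ends -30 cm/s.
3–9 s: v starts -30 cm/s; Δx = -30·6 + ½·5·6² = -90 cm; v ends 0 cm/s.
9–15 s: v starts 0 cm/s; Δx = 0·6 + ½·-11·6² = -198 cm; v ends -66 cm/s.
x(15) = 5 + Σ Δx = -332.5 cm.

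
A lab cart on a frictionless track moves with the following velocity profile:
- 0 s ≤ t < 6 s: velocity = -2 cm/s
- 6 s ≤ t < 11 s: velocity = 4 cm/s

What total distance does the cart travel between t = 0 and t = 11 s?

32 cm

Total distance travelled is ∫|v| dt — sum the magnitudes of each area piece.
0–6 s: |-2| × 6 = 12 cm
6–11 s: |4| × 5 = 20 cm
Total distance = 32 cm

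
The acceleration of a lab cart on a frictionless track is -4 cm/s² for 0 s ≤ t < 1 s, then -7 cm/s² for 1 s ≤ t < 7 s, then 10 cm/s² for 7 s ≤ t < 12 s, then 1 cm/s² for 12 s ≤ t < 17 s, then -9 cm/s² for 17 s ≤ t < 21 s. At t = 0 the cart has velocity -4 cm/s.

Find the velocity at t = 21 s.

Δv equals the area under the a-t graph; then v = v₀ + Δv.
0–1 s: -4 × 1 = -4 cm/s
1–7 s: -7 × 6 = -42 cm/s
7–12 s: 10 × 5 = 50 cm/s
12–17 s: 1 × 5 = 5 cm/s
17–21 s: -9 × 4 = -36 cm/s
Δv = -27 cm/s, so v(21) = -4 + (-27) = -31 cm/s.

-31 cm/s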